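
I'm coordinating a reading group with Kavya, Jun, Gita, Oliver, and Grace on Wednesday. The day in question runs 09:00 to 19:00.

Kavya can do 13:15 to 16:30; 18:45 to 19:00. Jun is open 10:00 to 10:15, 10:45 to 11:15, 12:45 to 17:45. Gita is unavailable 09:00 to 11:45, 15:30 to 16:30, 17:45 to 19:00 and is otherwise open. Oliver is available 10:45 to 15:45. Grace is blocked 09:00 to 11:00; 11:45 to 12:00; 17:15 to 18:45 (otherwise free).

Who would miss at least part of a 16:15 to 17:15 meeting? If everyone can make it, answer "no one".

Kavya free: 13:15-16:30, 18:45-19:00.
Jun free: 10:00-10:15, 10:45-11:15, 12:45-17:45.
Gita free: 11:45-15:30, 16:30-17:45 (invert busy blocks within the working day).
Oliver free: 10:45-15:45.
Grace free: 11:00-11:45, 12:00-17:15, 18:45-19:00 (invert busy blocks within the working day).
Kavya: not fully free for 16:15-17:15. Jun: free for 16:15-17:15. Gita: not fully free for 16:15-17:15. Oliver: not fully free for 16:15-17:15. Grace: free for 16:15-17:15.

Gita, Kavya, Oliver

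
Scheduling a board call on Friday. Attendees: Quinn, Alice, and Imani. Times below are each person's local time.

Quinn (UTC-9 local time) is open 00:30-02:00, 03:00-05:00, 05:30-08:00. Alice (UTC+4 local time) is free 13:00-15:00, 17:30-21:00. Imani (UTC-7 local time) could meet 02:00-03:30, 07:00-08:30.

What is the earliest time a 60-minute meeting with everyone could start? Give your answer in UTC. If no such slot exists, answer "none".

09:30

Quinn in UTC: 09:30-11:00, 12:00-14:00, 14:30-17:00 (add 9h to convert from UTC-9).
Alice in UTC: 09:00-11:00, 13:30-17:00 (subtract 4h to convert from UTC+4).
Imani in UTC: 09:00-10:30, 14:00-15:30 (add 7h to convert from UTC-7).
Quinn ∩ Alice: 09:30-11:00, 13:30-14:00, 14:30-17:00.
Quinn ∩ Alice ∩ Imani: 09:30-10:30, 14:30-15:30.
The first common window of at least 60 minutes is 09:30-10:30, so the earliest start is 09:30.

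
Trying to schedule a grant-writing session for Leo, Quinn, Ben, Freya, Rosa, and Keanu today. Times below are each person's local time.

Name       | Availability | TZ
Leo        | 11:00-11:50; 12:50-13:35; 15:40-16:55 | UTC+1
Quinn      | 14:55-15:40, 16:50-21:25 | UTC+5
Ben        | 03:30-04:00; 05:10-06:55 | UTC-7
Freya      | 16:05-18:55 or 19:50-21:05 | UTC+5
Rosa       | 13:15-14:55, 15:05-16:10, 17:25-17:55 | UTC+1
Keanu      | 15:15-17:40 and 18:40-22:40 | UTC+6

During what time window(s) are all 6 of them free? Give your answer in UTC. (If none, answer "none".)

Leo in UTC: 10:00-10:50, 11:50-12:35, 14:40-15:55 (subtract 1h to convert from UTC+1).
Quinn in UTC: 09:55-10:40, 11:50-16:25 (subtract 5h to convert from UTC+5).
Ben in UTC: 10:30-11:00, 12:10-13:55 (add 7h to convert from UTC-7).
Freya in UTC: 11:05-13:55, 14:50-16:05 (subtract 5h to convert from UTC+5).
Rosa in UTC: 12:15-13:55, 14:05-15:10, 16:25-16:55 (subtract 1h to convert from UTC+1).
Keanu in UTC: 09:15-11:40, 12:40-16:40 (subtract 6h to convert from UTC+6).
Leo ∩ Quinn: 10:00-10:40, 11:50-12:35, 14:40-15:55.
Leo ∩ Quinn ∩ Ben: 10:30-10:40, 12:10-12:35.
Leo ∩ Quinn ∩ Ben ∩ Freya: 12:10-12:35.
Leo ∩ Quinn ∩ Ben ∩ Freya ∩ Rosa: 12:15-12:35.
Leo ∩ Quinn ∩ Ben ∩ Freya ∩ Rosa ∩ Keanu: ∅.
There is no time when everyone is free.

none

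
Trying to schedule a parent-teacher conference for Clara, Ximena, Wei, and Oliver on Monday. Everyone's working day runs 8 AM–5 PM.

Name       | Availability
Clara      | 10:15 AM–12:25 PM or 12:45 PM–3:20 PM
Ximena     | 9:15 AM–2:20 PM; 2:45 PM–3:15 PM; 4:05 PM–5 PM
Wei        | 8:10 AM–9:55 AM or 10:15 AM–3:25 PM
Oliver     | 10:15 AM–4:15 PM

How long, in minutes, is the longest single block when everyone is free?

130

Clara ∩ Ximena: 10:15-12:25, 12:45-14:20, 14:45-15:15.
Clara ∩ Ximena ∩ Wei: 10:15-12:25, 12:45-14:20, 14:45-15:15.
Clara ∩ Ximena ∩ Wei ∩ Oliver: 10:15-12:25, 12:45-14:20, 14:45-15:15.
The longest is 10:15-12:25 at 130 minutes.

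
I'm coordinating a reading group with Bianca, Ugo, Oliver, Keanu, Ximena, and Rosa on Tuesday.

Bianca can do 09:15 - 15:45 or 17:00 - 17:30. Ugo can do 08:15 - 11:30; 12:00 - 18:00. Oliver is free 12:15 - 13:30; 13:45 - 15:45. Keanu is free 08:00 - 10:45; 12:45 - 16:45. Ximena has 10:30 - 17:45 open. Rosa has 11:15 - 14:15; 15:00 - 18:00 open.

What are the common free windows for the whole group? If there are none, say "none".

12:45-13:30, 13:45-14:15, 15:00-15:45

Bianca ∩ Ugo: 09:15-11:30, 12:00-15:45, 17:00-17:30.
Bianca ∩ Ugo ∩ Oliver: 12:15-13:30, 13:45-15:45.
Bianca ∩ Ugo ∩ Oliver ∩ Keanu: 12:45-13:30, 13:45-15:45.
Bianca ∩ Ugo ∩ Oliver ∩ Keanu ∩ Ximena: 12:45-13:30, 13:45-15:45.
Bianca ∩ Ugo ∩ Oliver ∩ Keanu ∩ Ximena ∩ Rosa: 12:45-13:30, 13:45-14:15, 15:00-15:45.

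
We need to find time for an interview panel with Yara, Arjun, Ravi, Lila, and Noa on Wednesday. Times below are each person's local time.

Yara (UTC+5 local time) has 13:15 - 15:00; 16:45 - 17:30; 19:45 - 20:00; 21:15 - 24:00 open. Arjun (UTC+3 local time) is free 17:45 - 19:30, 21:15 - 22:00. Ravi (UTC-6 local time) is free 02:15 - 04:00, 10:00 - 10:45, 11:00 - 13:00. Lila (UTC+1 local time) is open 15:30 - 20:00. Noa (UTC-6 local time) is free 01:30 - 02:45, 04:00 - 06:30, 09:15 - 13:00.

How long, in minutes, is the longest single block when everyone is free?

Yara in UTC: 08:15-10:00, 11:45-12:30, 14:45-15:00, 16:15-19:00 (subtract 5h to convert from UTC+5).
Arjun in UTC: 14:45-16:30, 18:15-19:00 (subtract 3h to convert from UTC+3).
Ravi in UTC: 08:15-10:00, 16:00-16:45, 17:00-19:00 (add 6h to convert from UTC-6).
Lila in UTC: 14:30-19:00 (subtract 1h to convert from UTC+1).
Noa in UTC: 07:30-08:45, 10:00-12:30, 15:15-19:00 (add 6h to convert from UTC-6).
Yara ∩ Arjun: 14:45-15:00, 16:15-16:30, 18:15-19:00.
Yara ∩ Arjun ∩ Ravi: 16:15-16:30, 18:15-19:00.
Yara ∩ Arjun ∩ Ravi ∩ Lila: 16:15-16:30, 18:15-19:00.
Yara ∩ Arjun ∩ Ravi ∩ Lila ∩ Noa: 16:15-16:30, 18:15-19:00.
So the common availability across everyone is 16:15-16:30, 18:15-19:00.
The longest is 18:15-19:00 at 45 minutes.

45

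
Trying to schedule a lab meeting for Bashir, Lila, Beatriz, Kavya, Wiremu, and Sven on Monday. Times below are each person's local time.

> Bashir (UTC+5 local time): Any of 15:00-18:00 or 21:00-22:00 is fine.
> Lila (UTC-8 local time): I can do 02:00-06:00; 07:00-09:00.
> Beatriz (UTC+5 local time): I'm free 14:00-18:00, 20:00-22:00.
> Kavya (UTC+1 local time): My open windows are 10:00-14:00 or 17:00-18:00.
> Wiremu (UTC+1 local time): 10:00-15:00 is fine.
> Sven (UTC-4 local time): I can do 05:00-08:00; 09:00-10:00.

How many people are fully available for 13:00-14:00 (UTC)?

Bashir in UTC: 10:00-13:00, 16:00-17:00 (subtract 5h to convert from UTC+5).
Lila in UTC: 10:00-14:00, 15:00-17:00 (add 8h to convert from UTC-8).
Beatriz in UTC: 09:00-13:00, 15:00-17:00 (subtract 5h to convert from UTC+5).
Kavya in UTC: 09:00-13:00, 16:00-17:00 (subtract 1h to convert from UTC+1).
Wiremu in UTC: 09:00-14:00 (subtract 1h to convert from UTC+1).
Sven in UTC: 09:00-12:00, 13:00-14:00 (add 4h to convert from UTC-4).
Lila, Wiremu, and Sven can make the full 13:00-14:00 slot — that's 3.

3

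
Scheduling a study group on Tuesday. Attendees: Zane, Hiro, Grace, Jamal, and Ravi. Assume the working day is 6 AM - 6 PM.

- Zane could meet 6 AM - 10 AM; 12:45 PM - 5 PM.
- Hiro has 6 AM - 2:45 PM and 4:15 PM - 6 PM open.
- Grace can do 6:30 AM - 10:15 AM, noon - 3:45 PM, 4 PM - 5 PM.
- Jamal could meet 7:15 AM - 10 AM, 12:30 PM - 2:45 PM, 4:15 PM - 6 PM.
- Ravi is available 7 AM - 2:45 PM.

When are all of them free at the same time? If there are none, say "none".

Zane ∩ Hiro: 06:00-10:00, 12:45-14:45, 16:15-17:00.
Zane ∩ Hiro ∩ Grace: 06:30-10:00, 12:45-14:45, 16:15-17:00.
Zane ∩ Hiro ∩ Grace ∩ Jamal: 07:15-10:00, 12:45-14:45, 16:15-17:00.
Zane ∩ Hiro ∩ Grace ∩ Jamal ∩ Ravi: 07:15-10:00, 12:45-14:45.
So the common availability across everyone is 07:15-10:00, 12:45-14:45.

07:15-10:00, 12:45-14:45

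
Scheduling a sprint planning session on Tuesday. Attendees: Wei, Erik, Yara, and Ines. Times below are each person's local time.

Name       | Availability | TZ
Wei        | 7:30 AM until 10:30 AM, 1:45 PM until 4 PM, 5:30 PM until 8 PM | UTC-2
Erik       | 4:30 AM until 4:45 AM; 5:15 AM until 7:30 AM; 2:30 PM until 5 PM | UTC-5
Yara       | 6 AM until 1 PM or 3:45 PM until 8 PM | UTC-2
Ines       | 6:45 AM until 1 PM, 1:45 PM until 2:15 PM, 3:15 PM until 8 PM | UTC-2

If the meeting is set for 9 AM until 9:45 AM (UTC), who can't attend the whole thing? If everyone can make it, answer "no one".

Wei in UTC: 09:30-12:30, 15:45-18:00, 19:30-22:00 (add 2h to convert from UTC-2).
Erik in UTC: 09:30-09:45, 10:15-12:30, 19:30-22:00 (add 5h to convert from UTC-5).
Yara in UTC: 08:00-15:00, 17:45-22:00 (add 2h to convert from UTC-2).
Ines in UTC: 08:45-15:00, 15:45-16:15, 17:15-22:00 (add 2h to convert from UTC-2).
Wei: not fully free for 09:00-09:45. Erik: not fully free for 09:00-09:45. Yara: free for 09:00-09:45. Ines: free for 09:00-09:45.

Erik, Wei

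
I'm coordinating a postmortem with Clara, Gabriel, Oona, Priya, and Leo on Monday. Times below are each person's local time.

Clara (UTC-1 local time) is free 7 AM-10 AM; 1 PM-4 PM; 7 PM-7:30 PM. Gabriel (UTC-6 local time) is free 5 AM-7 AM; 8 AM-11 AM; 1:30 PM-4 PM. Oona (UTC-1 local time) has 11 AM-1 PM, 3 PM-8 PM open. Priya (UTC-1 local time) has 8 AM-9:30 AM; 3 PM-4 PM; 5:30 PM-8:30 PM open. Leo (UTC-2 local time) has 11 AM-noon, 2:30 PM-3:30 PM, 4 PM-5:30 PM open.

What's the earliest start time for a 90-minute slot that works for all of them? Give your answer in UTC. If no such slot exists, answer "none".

none

Clara in UTC: 08:00-11:00, 14:00-17:00, 20:00-20:30 (add 1h to convert from UTC-1).
Gabriel in UTC: 11:00-13:00, 14:00-17:00, 19:30-22:00 (add 6h to convert from UTC-6).
Oona in UTC: 12:00-14:00, 16:00-21:00 (add 1h to convert from UTC-1).
Priya in UTC: 09:00-10:30, 16:00-17:00, 18:30-21:30 (add 1h to convert from UTC-1).
Leo in UTC: 13:00-14:00, 16:30-17:30, 18:00-19:30 (add 2h to convert from UTC-2).
Clara ∩ Gabriel: 14:00-17:00, 20:00-20:30.
Clara ∩ Gabriel ∩ Oona: 16:00-17:00, 20:00-20:30.
Clara ∩ Gabriel ∩ Oona ∩ Priya: 16:00-17:00, 20:00-20:30.
Clara ∩ Gabriel ∩ Oona ∩ Priya ∩ Leo: 16:30-17:00.
No common window is at least 90 minutes long.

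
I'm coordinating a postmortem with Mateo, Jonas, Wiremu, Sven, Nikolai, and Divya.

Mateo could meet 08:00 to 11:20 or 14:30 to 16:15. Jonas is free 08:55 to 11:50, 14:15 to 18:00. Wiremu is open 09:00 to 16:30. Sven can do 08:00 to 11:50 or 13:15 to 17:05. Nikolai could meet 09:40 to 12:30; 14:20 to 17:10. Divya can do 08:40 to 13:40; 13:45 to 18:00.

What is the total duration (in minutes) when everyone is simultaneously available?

205

Mateo ∩ Jonas: 08:55-11:20, 14:30-16:15.
Mateo ∩ Jonas ∩ Wiremu: 09:00-11:20, 14:30-16:15.
Mateo ∩ Jonas ∩ Wiremu ∩ Sven: 09:00-11:20, 14:30-16:15.
Mateo ∩ Jonas ∩ Wiremu ∩ Sven ∩ Nikolai: 09:40-11:20, 14:30-16:15.
Mateo ∩ Jonas ∩ Wiremu ∩ Sven ∩ Nikolai ∩ Divya: 09:40-11:20, 14:30-16:15.
Summing the common windows: 100 + 105 = 205 minutes.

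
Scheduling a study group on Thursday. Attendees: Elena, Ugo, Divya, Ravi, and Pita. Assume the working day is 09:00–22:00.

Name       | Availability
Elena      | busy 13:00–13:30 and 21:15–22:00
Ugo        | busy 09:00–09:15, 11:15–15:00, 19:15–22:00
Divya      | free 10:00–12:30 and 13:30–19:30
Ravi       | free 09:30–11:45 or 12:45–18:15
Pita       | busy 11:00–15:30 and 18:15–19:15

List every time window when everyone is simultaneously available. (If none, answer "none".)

Elena free: 09:00-13:00, 13:30-21:15 (invert busy blocks within the working day).
Ugo free: 09:15-11:15, 15:00-19:15 (invert busy blocks within the working day).
Divya free: 10:00-12:30, 13:30-19:30.
Ravi free: 09:30-11:45, 12:45-18:15.
Pita free: 09:00-11:00, 15:30-18:15, 19:15-22:00 (invert busy blocks within the working day).
Elena ∩ Ugo: 09:15-11:15, 15:00-19:15.
Elena ∩ Ugo ∩ Divya: 10:00-11:15, 15:00-19:15.
Elena ∩ Ugo ∩ Divya ∩ Ravi: 10:00-11:15, 15:00-18:15.
Elena ∩ Ugo ∩ Divya ∩ Ravi ∩ Pita: 10:00-11:00, 15:30-18:15.

10:00-11:00, 15:30-18:15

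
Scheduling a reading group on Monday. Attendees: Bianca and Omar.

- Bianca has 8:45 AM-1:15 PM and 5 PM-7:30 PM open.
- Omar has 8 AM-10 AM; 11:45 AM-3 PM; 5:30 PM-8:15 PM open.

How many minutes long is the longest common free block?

Bianca ∩ Omar: 08:45-10:00, 11:45-13:15, 17:30-19:30.
The longest is 17:30-19:30 at 120 minutes.

120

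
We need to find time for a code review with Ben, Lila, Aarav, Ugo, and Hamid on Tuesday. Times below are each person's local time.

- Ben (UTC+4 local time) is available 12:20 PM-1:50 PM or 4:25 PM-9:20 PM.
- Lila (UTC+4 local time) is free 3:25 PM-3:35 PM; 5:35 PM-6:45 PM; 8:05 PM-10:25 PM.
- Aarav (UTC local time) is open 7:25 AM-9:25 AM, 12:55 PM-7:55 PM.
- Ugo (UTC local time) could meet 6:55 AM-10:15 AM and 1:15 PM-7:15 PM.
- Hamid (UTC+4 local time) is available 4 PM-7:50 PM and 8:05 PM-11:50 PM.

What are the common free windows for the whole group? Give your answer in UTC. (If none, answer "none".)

13:35-14:45, 16:05-17:20

Ben in UTC: 08:20-09:50, 12:25-17:20 (subtract 4h to convert from UTC+4).
Lila in UTC: 11:25-11:35, 13:35-14:45, 16:05-18:25 (subtract 4h to convert from UTC+4).
Aarav in UTC: 07:25-09:25, 12:55-19:55.
Ugo in UTC: 06:55-10:15, 13:15-19:15.
Hamid in UTC: 12:00-15:50, 16:05-19:50 (subtract 4h to convert from UTC+4).
Ben ∩ Lila: 13:35-14:45, 16:05-17:20.
Ben ∩ Lila ∩ Aarav: 13:35-14:45, 16:05-17:20.
Ben ∩ Lila ∩ Aarav ∩ Ugo: 13:35-14:45, 16:05-17:20.
Ben ∩ Lila ∩ Aarav ∩ Ugo ∩ Hamid: 13:35-14:45, 16:05-17:20.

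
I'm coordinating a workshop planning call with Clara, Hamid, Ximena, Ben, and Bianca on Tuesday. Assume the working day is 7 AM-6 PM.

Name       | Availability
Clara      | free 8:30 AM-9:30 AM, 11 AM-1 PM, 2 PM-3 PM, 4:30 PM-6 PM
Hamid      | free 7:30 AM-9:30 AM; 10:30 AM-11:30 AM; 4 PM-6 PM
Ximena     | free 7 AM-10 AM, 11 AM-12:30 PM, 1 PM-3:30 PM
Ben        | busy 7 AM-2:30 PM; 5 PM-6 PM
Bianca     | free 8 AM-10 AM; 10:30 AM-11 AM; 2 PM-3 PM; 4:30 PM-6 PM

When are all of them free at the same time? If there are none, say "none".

none

Clara free: 08:30-09:30, 11:00-13:00, 14:00-15:00, 16:30-18:00.
Hamid free: 07:30-09:30, 10:30-11:30, 16:00-18:00.
Ximena free: 07:00-10:00, 11:00-12:30, 13:00-15:30.
Ben free: 14:30-17:00 (invert busy blocks within the working day).
Bianca free: 08:00-10:00, 10:30-11:00, 14:00-15:00, 16:30-18:00.
Clara ∩ Hamid: 08:30-09:30, 11:00-11:30, 16:30-18:00.
Clara ∩ Hamid ∩ Ximena: 08:30-09:30, 11:00-11:30.
Clara ∩ Hamid ∩ Ximena ∩ Ben: ∅.
Clara ∩ Hamid ∩ Ximena ∩ Ben ∩ Bianca: ∅.
There is no time when everyone is free.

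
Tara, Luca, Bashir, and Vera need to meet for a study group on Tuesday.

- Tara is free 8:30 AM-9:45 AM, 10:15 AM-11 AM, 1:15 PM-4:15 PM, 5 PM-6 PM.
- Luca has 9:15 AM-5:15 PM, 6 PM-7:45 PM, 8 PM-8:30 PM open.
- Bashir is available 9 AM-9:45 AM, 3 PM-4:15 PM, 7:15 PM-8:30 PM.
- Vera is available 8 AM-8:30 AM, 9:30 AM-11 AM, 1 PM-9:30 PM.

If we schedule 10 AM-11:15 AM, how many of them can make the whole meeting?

1

Luca can make the full 10:00-11:15 slot — that's 1.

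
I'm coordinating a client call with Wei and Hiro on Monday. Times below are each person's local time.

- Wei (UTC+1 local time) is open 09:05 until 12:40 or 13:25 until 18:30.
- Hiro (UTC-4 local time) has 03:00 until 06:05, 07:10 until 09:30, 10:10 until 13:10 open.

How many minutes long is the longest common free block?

Wei in UTC: 08:05-11:40, 12:25-17:30 (subtract 1h to convert from UTC+1).
Hiro in UTC: 07:00-10:05, 11:10-13:30, 14:10-17:10 (add 4h to convert from UTC-4).
Wei ∩ Hiro: 08:05-10:05, 11:10-11:40, 12:25-13:30, 14:10-17:10.
Those are the intersection windows.
The longest is 14:10-17:10 at 180 minutes.

180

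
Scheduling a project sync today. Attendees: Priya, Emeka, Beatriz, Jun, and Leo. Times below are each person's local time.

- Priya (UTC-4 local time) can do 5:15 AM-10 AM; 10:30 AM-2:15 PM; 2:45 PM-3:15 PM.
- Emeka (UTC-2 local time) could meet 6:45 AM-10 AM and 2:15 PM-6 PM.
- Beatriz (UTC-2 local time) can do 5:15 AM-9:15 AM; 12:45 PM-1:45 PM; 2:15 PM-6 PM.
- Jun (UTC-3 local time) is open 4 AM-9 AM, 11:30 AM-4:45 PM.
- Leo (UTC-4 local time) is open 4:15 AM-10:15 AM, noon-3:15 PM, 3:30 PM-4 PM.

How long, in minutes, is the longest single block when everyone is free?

Priya in UTC: 09:15-14:00, 14:30-18:15, 18:45-19:15 (add 4h to convert from UTC-4).
Emeka in UTC: 08:45-12:00, 16:15-20:00 (add 2h to convert from UTC-2).
Beatriz in UTC: 07:15-11:15, 14:45-15:45, 16:15-20:00 (add 2h to convert from UTC-2).
Jun in UTC: 07:00-12:00, 14:30-19:45 (add 3h to convert from UTC-3).
Leo in UTC: 08:15-14:15, 16:00-19:15, 19:30-20:00 (add 4h to convert from UTC-4).
Priya ∩ Emeka: 09:15-12:00, 16:15-18:15, 18:45-19:15.
Priya ∩ Emeka ∩ Beatriz: 09:15-11:15, 16:15-18:15, 18:45-19:15.
Priya ∩ Emeka ∩ Beatriz ∩ Jun: 09:15-11:15, 16:15-18:15, 18:45-19:15.
Priya ∩ Emeka ∩ Beatriz ∩ Jun ∩ Leo: 09:15-11:15, 16:15-18:15, 18:45-19:15.
So the common availability across everyone is 09:15-11:15, 16:15-18:15, 18:45-19:15.
The longest is 09:15-11:15 at 120 minutes.

120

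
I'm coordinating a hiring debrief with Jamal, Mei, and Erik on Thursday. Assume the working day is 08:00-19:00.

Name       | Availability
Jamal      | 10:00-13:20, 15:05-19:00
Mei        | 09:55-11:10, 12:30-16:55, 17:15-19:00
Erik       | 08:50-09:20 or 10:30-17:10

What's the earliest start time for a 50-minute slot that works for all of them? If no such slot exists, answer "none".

12:30

Jamal ∩ Mei: 10:00-11:10, 12:30-13:20, 15:05-16:55, 17:15-19:00.
Jamal ∩ Mei ∩ Erik: 10:30-11:10, 12:30-13:20, 15:05-16:55.
The first common window of at least 50 minutes is 12:30-13:20, so the earliest start is 12:30.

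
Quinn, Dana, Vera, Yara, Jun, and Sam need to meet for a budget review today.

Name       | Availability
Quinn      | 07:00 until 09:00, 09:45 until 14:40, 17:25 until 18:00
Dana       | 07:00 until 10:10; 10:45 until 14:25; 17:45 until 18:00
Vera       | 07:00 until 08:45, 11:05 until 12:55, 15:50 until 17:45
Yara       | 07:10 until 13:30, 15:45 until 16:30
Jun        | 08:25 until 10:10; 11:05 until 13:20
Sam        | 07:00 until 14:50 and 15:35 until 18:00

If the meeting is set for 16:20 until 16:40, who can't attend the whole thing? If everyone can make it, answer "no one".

Dana, Jun, Quinn, Yara

Quinn: not fully free for 16:20-16:40. Dana: not fully free for 16:20-16:40. Vera: free for 16:20-16:40. Yara: not fully free for 16:20-16:40. Jun: not fully free for 16:20-16:40. Sam: free for 16:20-16:40.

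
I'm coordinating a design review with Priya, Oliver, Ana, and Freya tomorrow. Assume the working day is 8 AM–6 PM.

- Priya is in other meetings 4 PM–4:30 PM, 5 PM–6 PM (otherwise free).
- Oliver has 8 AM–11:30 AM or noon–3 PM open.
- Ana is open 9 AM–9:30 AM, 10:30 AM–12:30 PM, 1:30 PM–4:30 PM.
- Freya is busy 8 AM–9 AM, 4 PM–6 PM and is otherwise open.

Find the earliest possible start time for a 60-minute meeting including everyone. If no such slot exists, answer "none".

10:30

Priya free: 08:00-16:00, 16:30-17:00 (invert busy blocks within the working day).
Oliver free: 08:00-11:30, 12:00-15:00.
Ana free: 09:00-09:30, 10:30-12:30, 13:30-16:30.
Freya free: 09:00-16:00 (invert busy blocks within the working day).
Priya ∩ Oliver: 08:00-11:30, 12:00-15:00.
Priya ∩ Oliver ∩ Ana: 09:00-09:30, 10:30-11:30, 12:00-12:30, 13:30-15:00.
Priya ∩ Oliver ∩ Ana ∩ Freya: 09:00-09:30, 10:30-11:30, 12:00-12:30, 13:30-15:00.
Those are the intersection windows.
The first common window of at least 60 minutes is 10:30-11:30, so the earliest start is 10:30.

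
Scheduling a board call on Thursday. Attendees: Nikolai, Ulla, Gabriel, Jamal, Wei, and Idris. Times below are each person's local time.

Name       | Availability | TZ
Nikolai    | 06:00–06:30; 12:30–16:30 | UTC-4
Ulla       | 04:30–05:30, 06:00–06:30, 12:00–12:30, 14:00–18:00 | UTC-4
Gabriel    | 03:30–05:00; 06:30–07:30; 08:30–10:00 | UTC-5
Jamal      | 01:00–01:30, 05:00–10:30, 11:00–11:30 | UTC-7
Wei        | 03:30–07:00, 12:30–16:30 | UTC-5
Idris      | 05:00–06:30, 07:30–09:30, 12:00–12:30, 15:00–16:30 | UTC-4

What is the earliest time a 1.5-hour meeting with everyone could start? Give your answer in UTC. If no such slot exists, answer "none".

none

Nikolai in UTC: 10:00-10:30, 16:30-20:30 (add 4h to convert from UTC-4).
Ulla in UTC: 08:30-09:30, 10:00-10:30, 16:00-16:30, 18:00-22:00 (add 4h to convert from UTC-4).
Gabriel in UTC: 08:30-10:00, 11:30-12:30, 13:30-15:00 (add 5h to convert from UTC-5).
Jamal in UTC: 08:00-08:30, 12:00-17:30, 18:00-18:30 (add 7h to convert from UTC-7).
Wei in UTC: 08:30-12:00, 17:30-21:30 (add 5h to convert from UTC-5).
Idris in UTC: 09:00-10:30, 11:30-13:30, 16:00-16:30, 19:00-20:30 (add 4h to convert from UTC-4).
Nikolai ∩ Ulla: 10:00-10:30, 18:00-20:30.
Nikolai ∩ Ulla ∩ Gabriel: ∅.
Nikolai ∩ Ulla ∩ Gabriel ∩ Jamal: ∅.
Nikolai ∩ Ulla ∩ Gabriel ∩ Jamal ∩ Wei: ∅.
Nikolai ∩ Ulla ∩ Gabriel ∩ Jamal ∩ Wei ∩ Idris: ∅.
There is no time when everyone is free.
No common window is at least 90 minutes long.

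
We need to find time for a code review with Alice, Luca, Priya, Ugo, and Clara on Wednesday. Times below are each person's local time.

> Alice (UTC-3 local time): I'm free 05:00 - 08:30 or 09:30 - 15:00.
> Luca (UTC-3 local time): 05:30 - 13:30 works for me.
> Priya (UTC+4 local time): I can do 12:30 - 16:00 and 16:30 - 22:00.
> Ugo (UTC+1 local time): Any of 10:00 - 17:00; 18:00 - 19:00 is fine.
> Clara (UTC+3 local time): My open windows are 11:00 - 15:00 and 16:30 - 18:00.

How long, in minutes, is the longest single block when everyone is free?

150

Alice in UTC: 08:00-11:30, 12:30-18:00 (add 3h to convert from UTC-3).
Luca in UTC: 08:30-16:30 (add 3h to convert from UTC-3).
Priya in UTC: 08:30-12:00, 12:30-18:00 (subtract 4h to convert from UTC+4).
Ugo in UTC: 09:00-16:00, 17:00-18:00 (subtract 1h to convert from UTC+1).
Clara in UTC: 08:00-12:00, 13:30-15:00 (subtract 3h to convert from UTC+3).
Alice ∩ Luca: 08:30-11:30, 12:30-16:30.
Alice ∩ Luca ∩ Priya: 08:30-11:30, 12:30-16:30.
Alice ∩ Luca ∩ Priya ∩ Ugo: 09:00-11:30, 12:30-16:00.
Alice ∩ Luca ∩ Priya ∩ Ugo ∩ Clara: 09:00-11:30, 13:30-15:00.
The longest is 09:00-11:30 at 150 minutes.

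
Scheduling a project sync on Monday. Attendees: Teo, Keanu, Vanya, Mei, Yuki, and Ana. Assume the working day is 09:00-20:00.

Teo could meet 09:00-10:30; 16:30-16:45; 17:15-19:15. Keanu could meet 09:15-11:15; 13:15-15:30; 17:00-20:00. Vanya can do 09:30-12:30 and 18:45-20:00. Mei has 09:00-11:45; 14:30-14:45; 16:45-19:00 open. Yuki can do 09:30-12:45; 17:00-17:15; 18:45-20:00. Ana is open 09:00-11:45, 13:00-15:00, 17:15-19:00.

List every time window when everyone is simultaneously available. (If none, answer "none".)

Teo ∩ Keanu: 09:15-10:30, 17:15-19:15.
Teo ∩ Keanu ∩ Vanya: 09:30-10:30, 18:45-19:15.
Teo ∩ Keanu ∩ Vanya ∩ Mei: 09:30-10:30, 18:45-19:00.
Teo ∩ Keanu ∩ Vanya ∩ Mei ∩ Yuki: 09:30-10:30, 18:45-19:00.
Teo ∩ Keanu ∩ Vanya ∩ Mei ∩ Yuki ∩ Ana: 09:30-10:30, 18:45-19:00.

09:30-10:30, 18:45-19:00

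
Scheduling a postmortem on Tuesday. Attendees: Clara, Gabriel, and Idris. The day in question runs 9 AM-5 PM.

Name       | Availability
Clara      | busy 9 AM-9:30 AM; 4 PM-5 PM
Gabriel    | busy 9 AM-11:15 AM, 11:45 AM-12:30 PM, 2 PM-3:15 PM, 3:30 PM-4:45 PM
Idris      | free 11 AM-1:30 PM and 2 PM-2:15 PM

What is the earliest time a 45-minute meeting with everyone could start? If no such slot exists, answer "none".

Clara free: 09:30-16:00 (invert busy blocks within the working day).
Gabriel free: 11:15-11:45, 12:30-14:00, 15:15-15:30, 16:45-17:00 (invert busy blocks within the working day).
Idris free: 11:00-13:30, 14:00-14:15.
Clara ∩ Gabriel: 11:15-11:45, 12:30-14:00, 15:15-15:30.
Clara ∩ Gabriel ∩ Idris: 11:15-11:45, 12:30-13:30.
The first common window of at least 45 minutes is 12:30-13:30, so the earliest start is 12:30.

12:30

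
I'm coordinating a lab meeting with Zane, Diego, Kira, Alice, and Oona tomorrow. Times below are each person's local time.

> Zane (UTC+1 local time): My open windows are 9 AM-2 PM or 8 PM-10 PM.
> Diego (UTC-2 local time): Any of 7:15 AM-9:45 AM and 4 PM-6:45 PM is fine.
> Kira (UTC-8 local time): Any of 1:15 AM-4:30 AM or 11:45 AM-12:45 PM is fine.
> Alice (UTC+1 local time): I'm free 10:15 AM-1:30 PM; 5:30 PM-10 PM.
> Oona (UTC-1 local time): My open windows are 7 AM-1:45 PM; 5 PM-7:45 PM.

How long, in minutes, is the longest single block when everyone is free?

150

Zane in UTC: 08:00-13:00, 19:00-21:00 (subtract 1h to convert from UTC+1).
Diego in UTC: 09:15-11:45, 18:00-20:45 (add 2h to convert from UTC-2).
Kira in UTC: 09:15-12:30, 19:45-20:45 (add 8h to convert from UTC-8).
Alice in UTC: 09:15-12:30, 16:30-21:00 (subtract 1h to convert from UTC+1).
Oona in UTC: 08:00-14:45, 18:00-20:45 (add 1h to convert from UTC-1).
Zane ∩ Diego: 09:15-11:45, 19:00-20:45.
Zane ∩ Diego ∩ Kira: 09:15-11:45, 19:45-20:45.
Zane ∩ Diego ∩ Kira ∩ Alice: 09:15-11:45, 19:45-20:45.
Zane ∩ Diego ∩ Kira ∩ Alice ∩ Oona: 09:15-11:45, 19:45-20:45.
The longest is 09:15-11:45 at 150 minutes.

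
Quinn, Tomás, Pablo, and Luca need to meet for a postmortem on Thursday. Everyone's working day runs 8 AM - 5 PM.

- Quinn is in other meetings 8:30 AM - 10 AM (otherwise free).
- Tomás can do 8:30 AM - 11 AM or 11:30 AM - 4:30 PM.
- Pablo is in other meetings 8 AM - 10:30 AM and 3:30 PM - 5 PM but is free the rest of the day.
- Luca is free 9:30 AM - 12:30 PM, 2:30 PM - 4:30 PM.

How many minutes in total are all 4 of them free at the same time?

150

Quinn free: 08:00-08:30, 10:00-17:00 (invert busy blocks within the working day).
Tomás free: 08:30-11:00, 11:30-16:30.
Pablo free: 10:30-15:30 (invert busy blocks within the working day).
Luca free: 09:30-12:30, 14:30-16:30.
Quinn ∩ Tomás: 10:00-11:00, 11:30-16:30.
Quinn ∩ Tomás ∩ Pablo: 10:30-11:00, 11:30-15:30.
Quinn ∩ Tomás ∩ Pablo ∩ Luca: 10:30-11:00, 11:30-12:30, 14:30-15:30.
Summing the common windows: 30 + 60 + 60 = 150 minutes.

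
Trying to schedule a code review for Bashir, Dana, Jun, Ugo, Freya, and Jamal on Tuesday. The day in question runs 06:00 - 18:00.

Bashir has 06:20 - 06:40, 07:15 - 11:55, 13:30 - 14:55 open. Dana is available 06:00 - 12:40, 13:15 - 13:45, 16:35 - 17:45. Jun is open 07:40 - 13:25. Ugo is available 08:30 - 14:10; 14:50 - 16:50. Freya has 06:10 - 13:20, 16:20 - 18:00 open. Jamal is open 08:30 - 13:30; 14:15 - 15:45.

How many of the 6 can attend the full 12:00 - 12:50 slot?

4

Jun, Ugo, Freya, and Jamal can make the full 12:00-12:50 slot — that's 4.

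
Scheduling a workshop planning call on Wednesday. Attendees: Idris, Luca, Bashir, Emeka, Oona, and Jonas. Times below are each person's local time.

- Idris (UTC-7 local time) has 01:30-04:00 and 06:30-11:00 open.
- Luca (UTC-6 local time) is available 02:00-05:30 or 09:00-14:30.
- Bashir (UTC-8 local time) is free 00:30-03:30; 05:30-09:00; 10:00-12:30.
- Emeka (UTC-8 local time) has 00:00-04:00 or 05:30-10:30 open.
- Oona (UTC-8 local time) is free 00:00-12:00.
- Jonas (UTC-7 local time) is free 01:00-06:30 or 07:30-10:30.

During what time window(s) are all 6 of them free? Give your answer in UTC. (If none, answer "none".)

Idris in UTC: 08:30-11:00, 13:30-18:00 (add 7h to convert from UTC-7).
Luca in UTC: 08:00-11:30, 15:00-20:30 (add 6h to convert from UTC-6).
Bashir in UTC: 08:30-11:30, 13:30-17:00, 18:00-20:30 (add 8h to convert from UTC-8).
Emeka in UTC: 08:00-12:00, 13:30-18:30 (add 8h to convert from UTC-8).
Oona in UTC: 08:00-20:00 (add 8h to convert from UTC-8).
Jonas in UTC: 08:00-13:30, 14:30-17:30 (add 7h to convert from UTC-7).
Idris ∩ Luca: 08:30-11:00, 15:00-18:00.
Idris ∩ Luca ∩ Bashir: 08:30-11:00, 15:00-17:00.
Idris ∩ Luca ∩ Bashir ∩ Emeka: 08:30-11:00, 15:00-17:00.
Idris ∩ Luca ∩ Bashir ∩ Emeka ∩ Oona: 08:30-11:00, 15:00-17:00.
Idris ∩ Luca ∩ Bashir ∩ Emeka ∩ Oona ∩ Jonas: 08:30-11:00, 15:00-17:00.

08:30-11:00, 15:00-17:00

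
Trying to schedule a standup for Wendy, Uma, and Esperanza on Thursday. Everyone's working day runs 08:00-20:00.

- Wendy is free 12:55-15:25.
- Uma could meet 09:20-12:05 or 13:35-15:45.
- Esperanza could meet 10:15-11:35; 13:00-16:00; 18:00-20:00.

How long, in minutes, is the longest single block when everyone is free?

110

Wendy ∩ Uma: 13:35-15:25.
Wendy ∩ Uma ∩ Esperanza: 13:35-15:25.
Those are the intersection windows.
The longest is 13:35-15:25 at 110 minutes.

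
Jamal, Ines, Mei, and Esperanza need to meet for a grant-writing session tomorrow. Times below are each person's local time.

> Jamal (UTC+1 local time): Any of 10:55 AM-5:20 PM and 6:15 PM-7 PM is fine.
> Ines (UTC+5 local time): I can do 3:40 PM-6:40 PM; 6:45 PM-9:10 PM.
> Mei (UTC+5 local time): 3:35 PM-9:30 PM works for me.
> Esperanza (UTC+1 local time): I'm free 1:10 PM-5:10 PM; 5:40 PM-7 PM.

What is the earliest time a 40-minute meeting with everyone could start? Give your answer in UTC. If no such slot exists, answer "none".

12:10

Jamal in UTC: 09:55-16:20, 17:15-18:00 (subtract 1h to convert from UTC+1).
Ines in UTC: 10:40-13:40, 13:45-16:10 (subtract 5h to convert from UTC+5).
Mei in UTC: 10:35-16:30 (subtract 5h to convert from UTC+5).
Esperanza in UTC: 12:10-16:10, 16:40-18:00 (subtract 1h to convert from UTC+1).
Jamal ∩ Ines: 10:40-13:40, 13:45-16:10.
Jamal ∩ Ines ∩ Mei: 10:40-13:40, 13:45-16:10.
Jamal ∩ Ines ∩ Mei ∩ Esperanza: 12:10-13:40, 13:45-16:10.
So the common availability across everyone is 12:10-13:40, 13:45-16:10.
The first common window of at least 40 minutes is 12:10-13:40, so the earliest start is 12:10.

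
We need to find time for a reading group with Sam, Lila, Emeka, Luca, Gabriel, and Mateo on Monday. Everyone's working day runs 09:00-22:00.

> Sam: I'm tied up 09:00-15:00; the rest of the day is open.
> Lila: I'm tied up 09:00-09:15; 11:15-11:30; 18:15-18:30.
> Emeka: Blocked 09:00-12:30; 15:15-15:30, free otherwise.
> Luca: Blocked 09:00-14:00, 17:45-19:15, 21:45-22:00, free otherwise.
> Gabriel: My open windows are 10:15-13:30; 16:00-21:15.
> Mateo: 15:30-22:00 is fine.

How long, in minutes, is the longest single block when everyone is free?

Sam free: 15:00-22:00 (invert busy blocks within the working day).
Lila free: 09:15-11:15, 11:30-18:15, 18:30-22:00 (invert busy blocks within the working day).
Emeka free: 12:30-15:15, 15:30-22:00 (invert busy blocks within the working day).
Luca free: 14:00-17:45, 19:15-21:45 (invert busy blocks within the working day).
Gabriel free: 10:15-13:30, 16:00-21:15.
Mateo free: 15:30-22:00.
Sam ∩ Lila: 15:00-18:15, 18:30-22:00.
Sam ∩ Lila ∩ Emeka: 15:00-15:15, 15:30-18:15, 18:30-22:00.
Sam ∩ Lila ∩ Emeka ∩ Luca: 15:00-15:15, 15:30-17:45, 19:15-21:45.
Sam ∩ Lila ∩ Emeka ∩ Luca ∩ Gabriel: 16:00-17:45, 19:15-21:15.
Sam ∩ Lila ∩ Emeka ∩ Luca ∩ Gabriel ∩ Mateo: 16:00-17:45, 19:15-21:15.
So the common availability across everyone is 16:00-17:45, 19:15-21:15.
The longest is 19:15-21:15 at 120 minutes.

120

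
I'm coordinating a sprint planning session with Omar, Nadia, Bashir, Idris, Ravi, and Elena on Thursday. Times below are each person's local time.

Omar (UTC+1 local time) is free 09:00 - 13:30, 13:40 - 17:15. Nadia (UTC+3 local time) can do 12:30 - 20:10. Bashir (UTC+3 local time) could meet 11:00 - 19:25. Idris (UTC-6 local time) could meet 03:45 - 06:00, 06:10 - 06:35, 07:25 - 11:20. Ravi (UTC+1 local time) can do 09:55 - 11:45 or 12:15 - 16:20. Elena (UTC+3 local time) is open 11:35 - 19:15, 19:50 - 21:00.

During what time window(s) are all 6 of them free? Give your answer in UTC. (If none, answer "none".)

Omar in UTC: 08:00-12:30, 12:40-16:15 (subtract 1h to convert from UTC+1).
Nadia in UTC: 09:30-17:10 (subtract 3h to convert from UTC+3).
Bashir in UTC: 08:00-16:25 (subtract 3h to convert from UTC+3).
Idris in UTC: 09:45-12:00, 12:10-12:35, 13:25-17:20 (add 6h to convert from UTC-6).
Ravi in UTC: 08:55-10:45, 11:15-15:20 (subtract 1h to convert from UTC+1).
Elena in UTC: 08:35-16:15, 16:50-18:00 (subtract 3h to convert from UTC+3).
Omar ∩ Nadia: 09:30-12:30, 12:40-16:15.
Omar ∩ Nadia ∩ Bashir: 09:30-12:30, 12:40-16:15.
Omar ∩ Nadia ∩ Bashir ∩ Idris: 09:45-12:00, 12:10-12:30, 13:25-16:15.
Omar ∩ Nadia ∩ Bashir ∩ Idris ∩ Ravi: 09:45-10:45, 11:15-12:00, 12:10-12:30, 13:25-15:20.
Omar ∩ Nadia ∩ Bashir ∩ Idris ∩ Ravi ∩ Elena: 09:45-10:45, 11:15-12:00, 12:10-12:30, 13:25-15:20.

09:45-10:45, 11:15-12:00, 12:10-12:30, 13:25-15:20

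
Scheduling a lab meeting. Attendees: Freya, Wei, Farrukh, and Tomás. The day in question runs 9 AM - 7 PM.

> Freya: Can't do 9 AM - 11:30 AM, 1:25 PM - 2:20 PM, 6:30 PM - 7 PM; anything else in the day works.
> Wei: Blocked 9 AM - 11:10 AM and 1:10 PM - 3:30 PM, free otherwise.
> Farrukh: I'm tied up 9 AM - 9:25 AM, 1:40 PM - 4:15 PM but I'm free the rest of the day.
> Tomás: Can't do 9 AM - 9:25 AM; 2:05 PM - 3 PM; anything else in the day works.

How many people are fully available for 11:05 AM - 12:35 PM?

2

Freya free: 11:30-13:25, 14:20-18:30 (invert busy blocks within the working day).
Wei free: 11:10-13:10, 15:30-19:00 (invert busy blocks within the working day).
Farrukh free: 09:25-13:40, 16:15-19:00 (invert busy blocks within the working day).
Tomás free: 09:25-14:05, 15:00-19:00 (invert busy blocks within the working day).
Farrukh and Tomás can make the full 11:05-12:35 slot — that's 2.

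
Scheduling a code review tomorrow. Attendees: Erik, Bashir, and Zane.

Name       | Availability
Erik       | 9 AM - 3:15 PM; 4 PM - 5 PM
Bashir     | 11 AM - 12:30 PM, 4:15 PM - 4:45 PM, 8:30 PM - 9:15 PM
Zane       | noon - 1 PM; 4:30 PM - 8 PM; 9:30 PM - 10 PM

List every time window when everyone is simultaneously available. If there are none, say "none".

12:00-12:30, 16:30-16:45

Erik ∩ Bashir: 11:00-12:30, 16:15-16:45.
Erik ∩ Bashir ∩ Zane: 12:00-12:30, 16:30-16:45.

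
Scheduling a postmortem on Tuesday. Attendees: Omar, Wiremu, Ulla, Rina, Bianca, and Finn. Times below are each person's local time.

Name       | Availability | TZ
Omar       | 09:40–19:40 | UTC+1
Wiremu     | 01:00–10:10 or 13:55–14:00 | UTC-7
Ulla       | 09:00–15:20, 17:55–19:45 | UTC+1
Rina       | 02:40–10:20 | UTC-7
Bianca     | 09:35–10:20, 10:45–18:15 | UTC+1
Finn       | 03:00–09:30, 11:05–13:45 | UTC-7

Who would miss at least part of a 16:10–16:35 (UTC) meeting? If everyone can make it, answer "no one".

Omar in UTC: 08:40-18:40 (subtract 1h to convert from UTC+1).
Wiremu in UTC: 08:00-17:10, 20:55-21:00 (add 7h to convert from UTC-7).
Ulla in UTC: 08:00-14:20, 16:55-18:45 (subtract 1h to convert from UTC+1).
Rina in UTC: 09:40-17:20 (add 7h to convert from UTC-7).
Bianca in UTC: 08:35-09:20, 09:45-17:15 (subtract 1h to convert from UTC+1).
Finn in UTC: 10:00-16:30, 18:05-20:45 (add 7h to convert from UTC-7).
Omar: free for 16:10-16:35. Wiremu: free for 16:10-16:35. Ulla: not fully free for 16:10-16:35. Rina: free for 16:10-16:35. Bianca: free for 16:10-16:35. Finn: not fully free for 16:10-16:35.

Finn, Ulla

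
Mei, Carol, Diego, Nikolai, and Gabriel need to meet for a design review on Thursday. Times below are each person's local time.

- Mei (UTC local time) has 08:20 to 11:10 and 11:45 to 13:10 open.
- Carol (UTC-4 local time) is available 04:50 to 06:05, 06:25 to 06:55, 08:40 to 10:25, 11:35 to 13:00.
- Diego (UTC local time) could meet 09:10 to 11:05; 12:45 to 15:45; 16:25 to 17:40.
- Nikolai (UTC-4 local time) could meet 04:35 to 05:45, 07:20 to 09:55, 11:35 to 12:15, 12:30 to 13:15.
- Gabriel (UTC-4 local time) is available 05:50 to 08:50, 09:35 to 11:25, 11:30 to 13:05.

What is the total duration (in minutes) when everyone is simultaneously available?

5

Mei in UTC: 08:20-11:10, 11:45-13:10.
Carol in UTC: 08:50-10:05, 10:25-10:55, 12:40-14:25, 15:35-17:00 (add 4h to convert from UTC-4).
Diego in UTC: 09:10-11:05, 12:45-15:45, 16:25-17:40.
Nikolai in UTC: 08:35-09:45, 11:20-13:55, 15:35-16:15, 16:30-17:15 (add 4h to convert from UTC-4).
Gabriel in UTC: 09:50-12:50, 13:35-15:25, 15:30-17:05 (add 4h to convert from UTC-4).
Mei ∩ Carol: 08:50-10:05, 10:25-10:55, 12:40-13:10.
Mei ∩ Carol ∩ Diego: 09:10-10:05, 10:25-10:55, 12:45-13:10.
Mei ∩ Carol ∩ Diego ∩ Nikolai: 09:10-09:45, 12:45-13:10.
Mei ∩ Carol ∩ Diego ∩ Nikolai ∩ Gabriel: 12:45-12:50.
So the common availability across everyone is 12:45-12:50.
That's a single block of 5 minutes.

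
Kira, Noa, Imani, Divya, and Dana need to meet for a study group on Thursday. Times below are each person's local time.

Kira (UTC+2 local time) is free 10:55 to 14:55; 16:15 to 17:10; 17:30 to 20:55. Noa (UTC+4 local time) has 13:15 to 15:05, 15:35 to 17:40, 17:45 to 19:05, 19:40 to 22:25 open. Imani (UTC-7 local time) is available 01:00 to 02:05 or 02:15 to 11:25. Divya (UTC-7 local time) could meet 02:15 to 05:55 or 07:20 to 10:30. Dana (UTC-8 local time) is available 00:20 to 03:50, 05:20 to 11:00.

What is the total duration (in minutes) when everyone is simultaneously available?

Kira in UTC: 08:55-12:55, 14:15-15:10, 15:30-18:55 (subtract 2h to convert from UTC+2).
Noa in UTC: 09:15-11:05, 11:35-13:40, 13:45-15:05, 15:40-18:25 (subtract 4h to convert from UTC+4).
Imani in UTC: 08:00-09:05, 09:15-18:25 (add 7h to convert from UTC-7).
Divya in UTC: 09:15-12:55, 14:20-17:30 (add 7h to convert from UTC-7).
Dana in UTC: 08:20-11:50, 13:20-19:00 (add 8h to convert from UTC-8).
Kira ∩ Noa: 09:15-11:05, 11:35-12:55, 14:15-15:05, 15:40-18:25.
Kira ∩ Noa ∩ Imani: 09:15-11:05, 11:35-12:55, 14:15-15:05, 15:40-18:25.
Kira ∩ Noa ∩ Imani ∩ Divya: 09:15-11:05, 11:35-12:55, 14:20-15:05, 15:40-17:30.
Kira ∩ Noa ∩ Imani ∩ Divya ∩ Dana: 09:15-11:05, 11:35-11:50, 14:20-15:05, 15:40-17:30.
Summing the common windows: 110 + 15 + 45 + 110 = 280 minutes.

280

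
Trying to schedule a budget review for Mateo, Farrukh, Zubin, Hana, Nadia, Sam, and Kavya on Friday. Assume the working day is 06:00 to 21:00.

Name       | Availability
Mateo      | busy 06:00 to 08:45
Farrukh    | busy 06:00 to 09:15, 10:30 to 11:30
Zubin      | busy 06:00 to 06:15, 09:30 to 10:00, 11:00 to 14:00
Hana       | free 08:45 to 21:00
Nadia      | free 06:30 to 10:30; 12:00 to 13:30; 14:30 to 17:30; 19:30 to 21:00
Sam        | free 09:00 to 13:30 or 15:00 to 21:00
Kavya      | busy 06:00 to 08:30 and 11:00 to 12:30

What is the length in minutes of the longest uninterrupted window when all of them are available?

150

Mateo free: 08:45-21:00 (invert busy blocks within the working day).
Farrukh free: 09:15-10:30, 11:30-21:00 (invert busy blocks within the working day).
Zubin free: 06:15-09:30, 10:00-11:00, 14:00-21:00 (invert busy blocks within the working day).
Hana free: 08:45-21:00.
Nadia free: 06:30-10:30, 12:00-13:30, 14:30-17:30, 19:30-21:00.
Sam free: 09:00-13:30, 15:00-21:00.
Kavya free: 08:30-11:00, 12:30-21:00 (invert busy blocks within the working day).
Mateo ∩ Farrukh: 09:15-10:30, 11:30-21:00.
Mateo ∩ Farrukh ∩ Zubin: 09:15-09:30, 10:00-10:30, 14:00-21:00.
Mateo ∩ Farrukh ∩ Zubin ∩ Hana: 09:15-09:30, 10:00-10:30, 14:00-21:00.
Mateo ∩ Farrukh ∩ Zubin ∩ Hana ∩ Nadia: 09:15-09:30, 10:00-10:30, 14:30-17:30, 19:30-21:00.
Mateo ∩ Farrukh ∩ Zubin ∩ Hana ∩ Nadia ∩ Sam: 09:15-09:30, 10:00-10:30, 15:00-17:30, 19:30-21:00.
Mateo ∩ Farrukh ∩ Zubin ∩ Hana ∩ Nadia ∩ Sam ∩ Kavya: 09:15-09:30, 10:00-10:30, 15:00-17:30, 19:30-21:00.
The longest is 15:00-17:30 at 150 minutes.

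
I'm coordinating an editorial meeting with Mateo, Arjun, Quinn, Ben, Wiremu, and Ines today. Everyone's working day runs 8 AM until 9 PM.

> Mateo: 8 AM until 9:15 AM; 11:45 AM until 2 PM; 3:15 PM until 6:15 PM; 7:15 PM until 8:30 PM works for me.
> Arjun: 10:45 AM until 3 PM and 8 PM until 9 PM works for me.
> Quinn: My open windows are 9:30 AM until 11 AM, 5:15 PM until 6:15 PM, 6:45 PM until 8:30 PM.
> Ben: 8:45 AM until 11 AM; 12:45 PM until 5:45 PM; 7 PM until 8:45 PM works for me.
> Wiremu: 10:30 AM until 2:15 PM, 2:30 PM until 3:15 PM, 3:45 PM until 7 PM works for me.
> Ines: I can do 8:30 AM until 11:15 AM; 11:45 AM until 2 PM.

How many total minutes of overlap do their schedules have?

0

Mateo ∩ Arjun: 11:45-14:00, 20:00-20:30.
Mateo ∩ Arjun ∩ Quinn: 20:00-20:30.
Mateo ∩ Arjun ∩ Quinn ∩ Ben: 20:00-20:30.
Mateo ∩ Arjun ∩ Quinn ∩ Ben ∩ Wiremu: ∅.
Mateo ∩ Arjun ∩ Quinn ∩ Ben ∩ Wiremu ∩ Ines: ∅.
There is no time when everyone is free.
There is no common window, so the total is 0 minutes.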